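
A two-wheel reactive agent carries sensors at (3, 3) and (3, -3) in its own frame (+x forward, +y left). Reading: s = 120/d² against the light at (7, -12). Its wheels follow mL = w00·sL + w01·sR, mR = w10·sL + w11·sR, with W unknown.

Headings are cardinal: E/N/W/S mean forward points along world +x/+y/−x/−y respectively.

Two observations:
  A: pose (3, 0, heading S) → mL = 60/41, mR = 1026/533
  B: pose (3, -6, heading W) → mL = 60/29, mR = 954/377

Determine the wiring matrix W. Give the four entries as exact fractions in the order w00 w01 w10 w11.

1 0 1 1/2

obs A: pose=(3,0,S) → sL=60/41, sR=12/13, mL=60/41, mR=1026/533
obs B: pose=(3,-6,W) → sL=60/29, sR=12/13, mL=60/29, mR=954/377
sensor matrix S = [[60/41, 12/13], [60/29, 12/13]]; det S = -8640/15457
solve [mL_A; mL_B] = S·[w00; w01] and [mR_A; mR_B] = S·[w10; w11]:
  w00 = 1, w01 = 0, w10 = 1, w11 = 1/2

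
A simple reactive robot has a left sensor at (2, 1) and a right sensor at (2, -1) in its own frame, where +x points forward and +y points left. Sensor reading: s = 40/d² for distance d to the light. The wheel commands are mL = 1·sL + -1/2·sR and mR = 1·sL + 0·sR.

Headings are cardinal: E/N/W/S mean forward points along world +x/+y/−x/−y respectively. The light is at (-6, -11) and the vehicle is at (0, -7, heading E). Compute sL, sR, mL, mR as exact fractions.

40/89 40/73 1140/6497 40/89

left sensor world pos  = (2, -6); dL² = 89
right sensor world pos = (2, -8); dR² = 73
sL = 40/89 = 40/89
sR = 40/73 = 40/73
mL = 1·sL + -1/2·sR = 1140/6497
mR = 1·sL + 0·sR = 40/89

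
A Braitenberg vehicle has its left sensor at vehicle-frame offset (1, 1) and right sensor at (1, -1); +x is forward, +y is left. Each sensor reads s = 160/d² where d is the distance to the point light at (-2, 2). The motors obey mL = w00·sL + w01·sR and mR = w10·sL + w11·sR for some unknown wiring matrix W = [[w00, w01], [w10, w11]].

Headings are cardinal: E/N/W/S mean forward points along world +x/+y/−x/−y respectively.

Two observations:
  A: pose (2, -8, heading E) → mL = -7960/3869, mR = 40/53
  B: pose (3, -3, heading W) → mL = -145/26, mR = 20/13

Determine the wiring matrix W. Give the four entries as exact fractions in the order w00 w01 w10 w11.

-1 -1/2 1/2 0

obs A: pose=(2,-8,E) → sL=80/53, sR=80/73, mL=-7960/3869, mR=40/53
obs B: pose=(3,-3,W) → sL=40/13, sR=5, mL=-145/26, mR=20/13
sensor matrix S = [[80/53, 80/73], [40/13, 5]]; det S = 210000/50297
solve [mL_A; mL_B] = S·[w00; w01] and [mR_A; mR_B] = S·[w10; w11]:
  w00 = -1, w01 = -1/2, w10 = 1/2, w11 = 0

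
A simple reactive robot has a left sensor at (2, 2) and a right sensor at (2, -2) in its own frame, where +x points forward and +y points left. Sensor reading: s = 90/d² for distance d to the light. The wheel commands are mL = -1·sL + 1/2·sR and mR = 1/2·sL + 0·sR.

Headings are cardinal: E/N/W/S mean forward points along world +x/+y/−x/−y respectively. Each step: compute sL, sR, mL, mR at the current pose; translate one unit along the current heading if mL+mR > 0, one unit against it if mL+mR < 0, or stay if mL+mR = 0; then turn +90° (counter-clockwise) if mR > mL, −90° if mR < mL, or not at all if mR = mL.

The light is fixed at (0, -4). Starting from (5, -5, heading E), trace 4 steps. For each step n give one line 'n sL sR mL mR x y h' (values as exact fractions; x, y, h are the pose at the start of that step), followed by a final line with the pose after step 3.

0 9/5 45/29 -297/290 9/10 5 -5 E
1 18 90/37 -621/37 9 4 -5 N
2 9/2 45/2 27/4 9/4 4 -6 W
3 90 18/5 -441/5 45 3 -6 N
final 3 -7 W

n=0: pose=(5,-5,E); sL=9/5, sR=45/29; mL=-297/290, mR=9/10; mL+mR=-18/145 → advance -1; mR−mL=279/145 → turn +1·90°
n=1: pose=(4,-5,N); sL=18, sR=90/37; mL=-621/37, mR=9; mL+mR=-288/37 → advance -1; mR−mL=954/37 → turn +1·90°
n=2: pose=(4,-6,W); sL=9/2, sR=45/2; mL=27/4, mR=9/4; mL+mR=9 → advance +1; mR−mL=-9/2 → turn -1·90°
n=3: pose=(3,-6,N); sL=90, sR=18/5; mL=-441/5, mR=45; mL+mR=-216/5 → advance -1; mR−mL=666/5 → turn +1·90°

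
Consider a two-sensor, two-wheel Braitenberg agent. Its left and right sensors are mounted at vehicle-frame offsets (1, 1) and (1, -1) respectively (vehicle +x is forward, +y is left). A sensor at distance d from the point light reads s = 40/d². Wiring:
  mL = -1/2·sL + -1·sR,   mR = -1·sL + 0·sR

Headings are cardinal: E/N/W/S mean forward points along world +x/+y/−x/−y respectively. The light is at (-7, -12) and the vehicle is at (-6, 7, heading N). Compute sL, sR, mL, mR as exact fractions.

left sensor world pos  = (-7, 8); dL² = 400
right sensor world pos = (-5, 8); dR² = 404
sL = 40/400 = 1/10
sR = 40/404 = 10/101
mL = -1/2·sL + -1·sR = -301/2020
mR = -1·sL + 0·sR = -1/10

1/10 10/101 -301/2020 -1/10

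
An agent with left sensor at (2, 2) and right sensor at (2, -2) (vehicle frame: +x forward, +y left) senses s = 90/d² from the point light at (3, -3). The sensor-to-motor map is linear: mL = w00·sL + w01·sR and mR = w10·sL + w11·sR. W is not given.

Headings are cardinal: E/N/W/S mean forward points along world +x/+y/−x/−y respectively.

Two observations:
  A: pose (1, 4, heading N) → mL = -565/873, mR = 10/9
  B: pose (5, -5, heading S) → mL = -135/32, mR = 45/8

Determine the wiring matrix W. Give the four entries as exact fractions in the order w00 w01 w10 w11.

1/2 -1 0 1

obs A: pose=(1,4,N) → sL=90/97, sR=10/9, mL=-565/873, mR=10/9
obs B: pose=(5,-5,S) → sL=45/16, sR=45/8, mL=-135/32, mR=45/8
sensor matrix S = [[90/97, 10/9], [45/16, 45/8]]; det S = 1625/776
solve [mL_A; mL_B] = S·[w00; w01] and [mR_A; mR_B] = S·[w10; w11]:
  w00 = 1/2, w01 = -1, w10 = 0, w11 = 1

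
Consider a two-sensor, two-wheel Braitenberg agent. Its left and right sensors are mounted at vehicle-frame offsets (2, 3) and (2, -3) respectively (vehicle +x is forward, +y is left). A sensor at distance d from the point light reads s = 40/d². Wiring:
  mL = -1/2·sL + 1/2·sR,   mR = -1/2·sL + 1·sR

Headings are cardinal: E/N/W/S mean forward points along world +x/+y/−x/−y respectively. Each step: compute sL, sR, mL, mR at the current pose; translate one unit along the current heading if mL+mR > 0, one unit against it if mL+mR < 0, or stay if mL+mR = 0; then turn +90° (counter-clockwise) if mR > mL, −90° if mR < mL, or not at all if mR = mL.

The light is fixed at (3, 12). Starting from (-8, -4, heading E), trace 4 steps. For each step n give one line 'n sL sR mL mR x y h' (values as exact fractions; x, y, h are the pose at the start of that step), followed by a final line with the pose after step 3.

0 4/25 20/221 -192/5525 58/5525 -8 -4 E
1 40/421 40/277 2880/116617 11300/116617 -9 -4 N
2 1/13 2/17 9/442 35/442 -9 -3 W
3 40/389 8/109 -624/42401 932/42401 -10 -3 S
final -10 -4 E

n=0: pose=(-8,-4,E); sL=4/25, sR=20/221; mL=-192/5525, mR=58/5525; mL+mR=-134/5525 → advance -1; mR−mL=10/221 → turn +1·90°
n=1: pose=(-9,-4,N); sL=40/421, sR=40/277; mL=2880/116617, mR=11300/116617; mL+mR=14180/116617 → advance +1; mR−mL=20/277 → turn +1·90°
n=2: pose=(-9,-3,W); sL=1/13, sR=2/17; mL=9/442, mR=35/442; mL+mR=22/221 → advance +1; mR−mL=1/17 → turn +1·90°
n=3: pose=(-10,-3,S); sL=40/389, sR=8/109; mL=-624/42401, mR=932/42401; mL+mR=308/42401 → advance +1; mR−mL=4/109 → turn +1·90°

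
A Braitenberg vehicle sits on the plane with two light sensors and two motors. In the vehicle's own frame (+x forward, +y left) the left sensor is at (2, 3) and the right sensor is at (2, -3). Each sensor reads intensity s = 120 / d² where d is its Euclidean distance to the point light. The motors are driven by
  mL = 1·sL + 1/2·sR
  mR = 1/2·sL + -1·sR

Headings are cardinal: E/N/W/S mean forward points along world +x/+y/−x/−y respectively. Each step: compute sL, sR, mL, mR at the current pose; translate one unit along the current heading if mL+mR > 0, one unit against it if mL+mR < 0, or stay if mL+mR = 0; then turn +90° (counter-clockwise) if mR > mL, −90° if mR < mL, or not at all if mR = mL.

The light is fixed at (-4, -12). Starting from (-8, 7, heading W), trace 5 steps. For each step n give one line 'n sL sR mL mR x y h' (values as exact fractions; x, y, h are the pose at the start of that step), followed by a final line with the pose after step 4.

n=0: pose=(-8,7,W); sL=30/73, sR=3/13; mL=999/1898, mR=-24/949; mL+mR=951/1898 → advance +1; mR−mL=-1047/1898 → turn -1·90°
n=1: pose=(-9,7,N); sL=24/101, sR=24/89; mL=3348/8989, mR=-1356/8989; mL+mR=1992/8989 → advance +1; mR−mL=-4704/8989 → turn -1·90°
n=2: pose=(-9,8,E); sL=60/269, sR=60/149; mL=17010/40081, mR=-11670/40081; mL+mR=5340/40081 → advance +1; mR−mL=-28680/40081 → turn -1·90°
n=3: pose=(-8,8,S); sL=24/65, sR=120/373; mL=12852/24245, mR=-3324/24245; mL+mR=9528/24245 → advance +1; mR−mL=-16176/24245 → turn -1·90°
n=4: pose=(-8,7,W); sL=30/73, sR=3/13; mL=999/1898, mR=-24/949; mL+mR=951/1898 → advance +1; mR−mL=-1047/1898 → turn -1·90°

0 30/73 3/13 999/1898 -24/949 -8 7 W
1 24/101 24/89 3348/8989 -1356/8989 -9 7 N
2 60/269 60/149 17010/40081 -11670/40081 -9 8 E
3 24/65 120/373 12852/24245 -3324/24245 -8 8 S
4 30/73 3/13 999/1898 -24/949 -8 7 W
final -9 7 N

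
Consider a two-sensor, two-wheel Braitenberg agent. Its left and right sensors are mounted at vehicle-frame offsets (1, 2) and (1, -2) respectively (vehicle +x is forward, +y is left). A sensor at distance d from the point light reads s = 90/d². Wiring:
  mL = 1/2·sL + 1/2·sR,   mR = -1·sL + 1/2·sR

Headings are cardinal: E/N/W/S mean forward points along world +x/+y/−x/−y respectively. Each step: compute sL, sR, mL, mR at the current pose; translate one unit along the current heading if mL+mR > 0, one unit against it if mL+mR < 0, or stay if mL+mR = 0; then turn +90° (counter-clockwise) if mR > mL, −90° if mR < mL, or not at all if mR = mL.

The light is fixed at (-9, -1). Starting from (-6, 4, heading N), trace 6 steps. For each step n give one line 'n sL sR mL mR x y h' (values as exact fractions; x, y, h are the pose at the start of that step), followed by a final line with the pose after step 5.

0 90/37 90/61 4410/2257 -3825/2257 -6 4 N
1 9/8 45/16 63/32 9/32 -6 5 E
2 90/61 90/29 4050/1769 135/1769 -5 5 S
3 5 45/29 95/29 -245/58 -5 4 W
4 2 18/17 26/17 -25/17 -4 4 N
5 9/10 45/26 171/130 -9/260 -4 5 E
final -3 5 S

n=0: pose=(-6,4,N); sL=90/37, sR=90/61; mL=4410/2257, mR=-3825/2257; mL+mR=585/2257 → advance +1; mR−mL=-135/37 → turn -1·90°
n=1: pose=(-6,5,E); sL=9/8, sR=45/16; mL=63/32, mR=9/32; mL+mR=9/4 → advance +1; mR−mL=-27/16 → turn -1·90°
n=2: pose=(-5,5,S); sL=90/61, sR=90/29; mL=4050/1769, mR=135/1769; mL+mR=4185/1769 → advance +1; mR−mL=-135/61 → turn -1·90°
n=3: pose=(-5,4,W); sL=5, sR=45/29; mL=95/29, mR=-245/58; mL+mR=-55/58 → advance -1; mR−mL=-15/2 → turn -1·90°
n=4: pose=(-4,4,N); sL=2, sR=18/17; mL=26/17, mR=-25/17; mL+mR=1/17 → advance +1; mR−mL=-3 → turn -1·90°
n=5: pose=(-4,5,E); sL=9/10, sR=45/26; mL=171/130, mR=-9/260; mL+mR=333/260 → advance +1; mR−mL=-27/20 → turn -1·90°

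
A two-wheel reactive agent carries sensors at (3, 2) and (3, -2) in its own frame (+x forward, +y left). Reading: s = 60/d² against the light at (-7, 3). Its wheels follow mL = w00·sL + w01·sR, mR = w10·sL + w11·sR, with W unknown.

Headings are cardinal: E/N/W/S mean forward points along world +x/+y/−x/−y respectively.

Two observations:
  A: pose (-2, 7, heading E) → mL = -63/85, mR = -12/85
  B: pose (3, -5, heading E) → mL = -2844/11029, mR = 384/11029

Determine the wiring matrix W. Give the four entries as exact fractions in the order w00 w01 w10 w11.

-1/2 -1/2 1/2 -1/2

obs A: pose=(-2,7,E) → sL=3/5, sR=15/17, mL=-63/85, mR=-12/85
obs B: pose=(3,-5,E) → sL=12/41, sR=60/269, mL=-2844/11029, mR=384/11029
sensor matrix S = [[3/5, 15/17], [12/41, 60/269]]; det S = -23328/187493
solve [mL_A; mL_B] = S·[w00; w01] and [mR_A; mR_B] = S·[w10; w11]:
  w00 = -1/2, w01 = -1/2, w10 = 1/2, w11 = -1/2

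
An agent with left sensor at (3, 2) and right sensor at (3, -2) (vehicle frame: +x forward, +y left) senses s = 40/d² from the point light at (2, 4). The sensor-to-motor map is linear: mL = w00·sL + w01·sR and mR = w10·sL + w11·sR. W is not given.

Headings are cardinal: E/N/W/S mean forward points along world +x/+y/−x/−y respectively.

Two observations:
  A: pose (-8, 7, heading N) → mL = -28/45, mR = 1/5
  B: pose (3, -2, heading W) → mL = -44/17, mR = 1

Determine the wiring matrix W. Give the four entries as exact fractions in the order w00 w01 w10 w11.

-1 -1 0 1/2

obs A: pose=(-8,7,N) → sL=2/9, sR=2/5, mL=-28/45, mR=1/5
obs B: pose=(3,-2,W) → sL=10/17, sR=2, mL=-44/17, mR=1
sensor matrix S = [[2/9, 2/5], [10/17, 2]]; det S = 32/153
solve [mL_A; mL_B] = S·[w00; w01] and [mR_A; mR_B] = S·[w10; w11]:
  w00 = -1, w01 = -1, w10 = 0, w11 = 1/2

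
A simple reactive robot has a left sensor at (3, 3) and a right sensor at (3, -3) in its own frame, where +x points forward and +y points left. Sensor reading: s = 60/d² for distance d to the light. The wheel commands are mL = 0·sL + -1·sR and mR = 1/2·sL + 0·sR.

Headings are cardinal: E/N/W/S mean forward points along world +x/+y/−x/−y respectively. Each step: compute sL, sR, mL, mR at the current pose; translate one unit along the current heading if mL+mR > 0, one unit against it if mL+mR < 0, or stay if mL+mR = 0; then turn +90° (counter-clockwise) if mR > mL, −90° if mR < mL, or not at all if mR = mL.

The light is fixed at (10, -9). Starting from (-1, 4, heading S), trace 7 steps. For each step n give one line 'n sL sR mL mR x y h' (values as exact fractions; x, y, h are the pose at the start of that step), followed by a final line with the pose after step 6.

n=0: pose=(-1,4,S); sL=15/41, sR=15/74; mL=-15/74, mR=15/82; mL+mR=-30/1517 → advance -1; mR−mL=585/1517 → turn +1·90°
n=1: pose=(-1,5,E); sL=60/353, sR=12/37; mL=-12/37, mR=30/353; mL+mR=-3126/13061 → advance -1; mR−mL=5346/13061 → turn +1·90°
n=2: pose=(-2,5,N); sL=30/257, sR=6/37; mL=-6/37, mR=15/257; mL+mR=-987/9509 → advance -1; mR−mL=2097/9509 → turn +1·90°
n=3: pose=(-2,4,W); sL=12/65, sR=60/481; mL=-60/481, mR=6/65; mL+mR=-6/185 → advance -1; mR−mL=522/2405 → turn +1·90°
n=4: pose=(-1,4,S); sL=15/41, sR=15/74; mL=-15/74, mR=15/82; mL+mR=-30/1517 → advance -1; mR−mL=585/1517 → turn +1·90°
n=5: pose=(-1,5,E); sL=60/353, sR=12/37; mL=-12/37, mR=30/353; mL+mR=-3126/13061 → advance -1; mR−mL=5346/13061 → turn +1·90°
n=6: pose=(-2,5,N); sL=30/257, sR=6/37; mL=-6/37, mR=15/257; mL+mR=-987/9509 → advance -1; mR−mL=2097/9509 → turn +1·90°

0 15/41 15/74 -15/74 15/82 -1 4 S
1 60/353 12/37 -12/37 30/353 -1 5 E
2 30/257 6/37 -6/37 15/257 -2 5 N
3 12/65 60/481 -60/481 6/65 -2 4 W
4 15/41 15/74 -15/74 15/82 -1 4 S
5 60/353 12/37 -12/37 30/353 -1 5 E
6 30/257 6/37 -6/37 15/257 -2 5 N
final -2 4 W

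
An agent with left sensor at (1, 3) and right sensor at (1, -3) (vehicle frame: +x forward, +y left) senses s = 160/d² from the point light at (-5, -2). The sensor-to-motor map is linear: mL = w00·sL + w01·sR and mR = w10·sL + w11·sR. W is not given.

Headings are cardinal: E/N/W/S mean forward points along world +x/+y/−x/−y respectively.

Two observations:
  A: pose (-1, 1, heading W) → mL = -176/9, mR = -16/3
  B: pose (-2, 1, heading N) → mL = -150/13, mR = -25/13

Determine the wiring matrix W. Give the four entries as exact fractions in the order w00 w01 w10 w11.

obs A: pose=(-1,1,W) → sL=160/9, sR=32/9, mL=-176/9, mR=-16/3
obs B: pose=(-2,1,N) → sL=10, sR=40/13, mL=-150/13, mR=-25/13
sensor matrix S = [[160/9, 32/9], [10, 40/13]]; det S = 2240/117
solve [mL_A; mL_B] = S·[w00; w01] and [mR_A; mR_B] = S·[w10; w11]:
  w00 = -1, w01 = -1/2, w10 = -1/2, w11 = 1

-1 -1/2 -1/2 1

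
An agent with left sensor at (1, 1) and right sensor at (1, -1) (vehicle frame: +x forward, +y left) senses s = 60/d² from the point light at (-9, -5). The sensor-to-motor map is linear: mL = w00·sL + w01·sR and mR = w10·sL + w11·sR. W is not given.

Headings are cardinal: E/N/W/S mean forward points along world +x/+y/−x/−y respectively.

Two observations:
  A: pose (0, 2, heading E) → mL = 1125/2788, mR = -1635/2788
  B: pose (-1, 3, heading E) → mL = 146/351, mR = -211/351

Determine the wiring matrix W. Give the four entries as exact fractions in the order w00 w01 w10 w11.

obs A: pose=(0,2,E) → sL=15/41, sR=15/34, mL=1125/2788, mR=-1635/2788
obs B: pose=(-1,3,E) → sL=10/27, sR=6/13, mL=146/351, mR=-211/351
sensor matrix S = [[15/41, 15/34], [10/27, 6/13]]; det S = 445/81549
solve [mL_A; mL_B] = S·[w00; w01] and [mR_A; mR_B] = S·[w10; w11]:
  w00 = 1/2, w01 = 1/2, w10 = -1, w11 = -1/2

1/2 1/2 -1 -1/2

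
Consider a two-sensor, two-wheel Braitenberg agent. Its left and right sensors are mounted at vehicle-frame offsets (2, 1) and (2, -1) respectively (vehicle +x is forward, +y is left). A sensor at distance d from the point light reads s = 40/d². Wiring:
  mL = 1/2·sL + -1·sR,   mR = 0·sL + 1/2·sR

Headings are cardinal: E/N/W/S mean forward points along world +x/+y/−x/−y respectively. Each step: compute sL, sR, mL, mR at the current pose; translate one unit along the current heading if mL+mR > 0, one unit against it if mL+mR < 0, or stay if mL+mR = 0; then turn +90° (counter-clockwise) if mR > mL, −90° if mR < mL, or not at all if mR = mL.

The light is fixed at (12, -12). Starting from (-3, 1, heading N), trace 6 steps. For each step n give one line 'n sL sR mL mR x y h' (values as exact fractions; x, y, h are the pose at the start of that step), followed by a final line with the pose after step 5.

0 40/481 40/421 -10820/202501 20/421 -3 1 N
1 4/41 20/229 -362/9389 10/229 -3 0 W
2 8/65 40/389 -1044/25285 20/389 -4 0 S
3 2/17 5/37 -48/629 5/74 -4 -1 E
4 40/493 8/85 -132/2465 4/85 -5 -1 N
5 20/221 20/241 -2010/53261 10/241 -5 -2 W
final -6 -2 S

n=0: pose=(-3,1,N); sL=40/481, sR=40/421; mL=-10820/202501, mR=20/421; mL+mR=-1200/202501 → advance -1; mR−mL=20440/202501 → turn +1·90°
n=1: pose=(-3,0,W); sL=4/41, sR=20/229; mL=-362/9389, mR=10/229; mL+mR=48/9389 → advance +1; mR−mL=772/9389 → turn +1·90°
n=2: pose=(-4,0,S); sL=8/65, sR=40/389; mL=-1044/25285, mR=20/389; mL+mR=256/25285 → advance +1; mR−mL=2344/25285 → turn +1·90°
n=3: pose=(-4,-1,E); sL=2/17, sR=5/37; mL=-48/629, mR=5/74; mL+mR=-11/1258 → advance -1; mR−mL=181/1258 → turn +1·90°
n=4: pose=(-5,-1,N); sL=40/493, sR=8/85; mL=-132/2465, mR=4/85; mL+mR=-16/2465 → advance -1; mR−mL=248/2465 → turn +1·90°
n=5: pose=(-5,-2,W); sL=20/221, sR=20/241; mL=-2010/53261, mR=10/241; mL+mR=200/53261 → advance +1; mR−mL=4220/53261 → turn +1·90°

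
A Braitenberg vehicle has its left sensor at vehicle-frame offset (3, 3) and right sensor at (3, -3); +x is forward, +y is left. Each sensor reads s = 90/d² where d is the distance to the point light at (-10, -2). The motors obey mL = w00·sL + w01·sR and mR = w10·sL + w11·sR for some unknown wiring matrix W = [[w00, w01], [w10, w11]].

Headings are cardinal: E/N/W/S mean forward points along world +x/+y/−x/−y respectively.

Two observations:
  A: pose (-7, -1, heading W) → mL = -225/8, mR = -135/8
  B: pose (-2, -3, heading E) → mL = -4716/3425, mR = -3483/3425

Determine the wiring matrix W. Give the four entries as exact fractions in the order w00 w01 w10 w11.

obs A: pose=(-7,-1,W) → sL=45/2, sR=45/8, mL=-225/8, mR=-135/8
obs B: pose=(-2,-3,E) → sL=18/25, sR=90/137, mL=-4716/3425, mR=-3483/3425
sensor matrix S = [[45/2, 45/8], [18/25, 90/137]]; det S = 29403/2740
solve [mL_A; mL_B] = S·[w00; w01] and [mR_A; mR_B] = S·[w10; w11]:
  w00 = -1, w01 = -1, w10 = -1/2, w11 = -1

-1 -1 -1/2 -1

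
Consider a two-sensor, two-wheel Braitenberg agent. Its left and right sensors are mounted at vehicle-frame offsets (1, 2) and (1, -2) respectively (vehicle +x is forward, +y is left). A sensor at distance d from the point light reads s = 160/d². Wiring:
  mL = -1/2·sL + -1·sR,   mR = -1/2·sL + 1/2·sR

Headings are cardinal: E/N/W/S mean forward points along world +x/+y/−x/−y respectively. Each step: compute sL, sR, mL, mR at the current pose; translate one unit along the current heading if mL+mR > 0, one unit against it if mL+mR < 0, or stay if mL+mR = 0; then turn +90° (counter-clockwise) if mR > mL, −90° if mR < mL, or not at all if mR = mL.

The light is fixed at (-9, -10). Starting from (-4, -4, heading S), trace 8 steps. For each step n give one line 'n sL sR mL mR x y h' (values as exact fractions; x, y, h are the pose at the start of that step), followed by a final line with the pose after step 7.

0 80/37 80/17 -3640/629 800/629 -4 -4 S
1 160/117 160/61 -23600/7137 4480/7137 -4 -3 E
2 40/17 8/5 -236/85 -32/85 -5 -3 N
3 32/5 160/73 -1968/365 -768/365 -5 -4 W
4 80/37 80/17 -3640/629 800/629 -4 -4 S
5 160/117 160/61 -23600/7137 4480/7137 -4 -3 E
6 40/17 8/5 -236/85 -32/85 -5 -3 N
7 32/5 160/73 -1968/365 -768/365 -5 -4 W
final -4 -4 S

n=0: pose=(-4,-4,S); sL=80/37, sR=80/17; mL=-3640/629, mR=800/629; mL+mR=-2840/629 → advance -1; mR−mL=120/17 → turn +1·90°
n=1: pose=(-4,-3,E); sL=160/117, sR=160/61; mL=-23600/7137, mR=4480/7137; mL+mR=-19120/7137 → advance -1; mR−mL=240/61 → turn +1·90°
n=2: pose=(-5,-3,N); sL=40/17, sR=8/5; mL=-236/85, mR=-32/85; mL+mR=-268/85 → advance -1; mR−mL=12/5 → turn +1·90°
n=3: pose=(-5,-4,W); sL=32/5, sR=160/73; mL=-1968/365, mR=-768/365; mL+mR=-2736/365 → advance -1; mR−mL=240/73 → turn +1·90°
n=4: pose=(-4,-4,S); sL=80/37, sR=80/17; mL=-3640/629, mR=800/629; mL+mR=-2840/629 → advance -1; mR−mL=120/17 → turn +1·90°
n=5: pose=(-4,-3,E); sL=160/117, sR=160/61; mL=-23600/7137, mR=4480/7137; mL+mR=-19120/7137 → advance -1; mR−mL=240/61 → turn +1·90°
n=6: pose=(-5,-3,N); sL=40/17, sR=8/5; mL=-236/85, mR=-32/85; mL+mR=-268/85 → advance -1; mR−mL=12/5 → turn +1·90°
n=7: pose=(-5,-4,W); sL=32/5, sR=160/73; mL=-1968/365, mR=-768/365; mL+mR=-2736/365 → advance -1; mR−mL=240/73 → turn +1·90°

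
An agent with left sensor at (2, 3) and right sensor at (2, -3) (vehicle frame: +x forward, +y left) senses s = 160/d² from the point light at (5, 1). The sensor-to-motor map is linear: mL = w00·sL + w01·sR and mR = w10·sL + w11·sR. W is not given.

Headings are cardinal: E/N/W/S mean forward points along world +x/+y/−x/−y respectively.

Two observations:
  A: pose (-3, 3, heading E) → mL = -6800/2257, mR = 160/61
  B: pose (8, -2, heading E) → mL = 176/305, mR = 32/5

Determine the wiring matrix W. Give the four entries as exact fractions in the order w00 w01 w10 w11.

1/2 -1 1 0

obs A: pose=(-3,3,E) → sL=160/61, sR=160/37, mL=-6800/2257, mR=160/61
obs B: pose=(8,-2,E) → sL=32/5, sR=160/61, mL=176/305, mR=32/5
sensor matrix S = [[160/61, 160/37], [32/5, 160/61]]; det S = -2863104/137677
solve [mL_A; mL_B] = S·[w00; w01] and [mR_A; mR_B] = S·[w10; w11]:
  w00 = 1/2, w01 = -1, w10 = 1, w11 = 0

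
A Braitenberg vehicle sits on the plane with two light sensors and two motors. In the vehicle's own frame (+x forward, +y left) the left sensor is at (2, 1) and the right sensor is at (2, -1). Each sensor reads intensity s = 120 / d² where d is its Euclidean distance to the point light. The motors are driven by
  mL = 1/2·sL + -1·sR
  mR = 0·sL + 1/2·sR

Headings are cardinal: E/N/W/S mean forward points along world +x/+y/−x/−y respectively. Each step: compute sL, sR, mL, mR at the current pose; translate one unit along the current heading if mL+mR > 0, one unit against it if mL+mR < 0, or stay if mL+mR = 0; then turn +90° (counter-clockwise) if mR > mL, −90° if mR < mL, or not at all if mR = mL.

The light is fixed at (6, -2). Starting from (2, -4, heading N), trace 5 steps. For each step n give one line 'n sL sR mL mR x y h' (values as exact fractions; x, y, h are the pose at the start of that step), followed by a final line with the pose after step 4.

0 24/5 40/3 -164/15 20/3 2 -4 N
1 30/13 3 -24/13 3/2 2 -5 W
2 120/29 120/41 -1020/1189 60/41 3 -5 S
3 12 60/13 18/13 30/13 3 -6 E
4 120/13 24 -252/13 12 4 -6 N
final 4 -7 W

n=0: pose=(2,-4,N); sL=24/5, sR=40/3; mL=-164/15, mR=20/3; mL+mR=-64/15 → advance -1; mR−mL=88/5 → turn +1·90°
n=1: pose=(2,-5,W); sL=30/13, sR=3; mL=-24/13, mR=3/2; mL+mR=-9/26 → advance -1; mR−mL=87/26 → turn +1·90°
n=2: pose=(3,-5,S); sL=120/29, sR=120/41; mL=-1020/1189, mR=60/41; mL+mR=720/1189 → advance +1; mR−mL=2760/1189 → turn +1·90°
n=3: pose=(3,-6,E); sL=12, sR=60/13; mL=18/13, mR=30/13; mL+mR=48/13 → advance +1; mR−mL=12/13 → turn +1·90°
n=4: pose=(4,-6,N); sL=120/13, sR=24; mL=-252/13, mR=12; mL+mR=-96/13 → advance -1; mR−mL=408/13 → turn +1·90°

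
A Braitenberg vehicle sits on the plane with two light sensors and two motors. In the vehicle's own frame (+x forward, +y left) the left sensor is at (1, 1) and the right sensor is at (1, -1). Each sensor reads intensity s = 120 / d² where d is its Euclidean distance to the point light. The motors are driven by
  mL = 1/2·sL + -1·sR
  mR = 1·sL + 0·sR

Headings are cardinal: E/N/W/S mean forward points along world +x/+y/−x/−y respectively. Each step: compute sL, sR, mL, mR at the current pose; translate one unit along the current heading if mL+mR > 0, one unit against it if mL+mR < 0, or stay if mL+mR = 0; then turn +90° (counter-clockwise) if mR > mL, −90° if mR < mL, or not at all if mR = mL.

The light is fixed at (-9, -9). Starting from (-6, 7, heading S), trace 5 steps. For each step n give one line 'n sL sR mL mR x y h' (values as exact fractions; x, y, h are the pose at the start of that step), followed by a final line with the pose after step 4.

0 120/241 120/229 -15180/55189 120/241 -6 7 S
1 15/34 30/53 -1245/3604 15/34 -6 6 E
2 24/53 120/281 -2988/14893 24/53 -5 6 N
3 20/39 60/149 -850/5811 20/39 -5 7 W
4 120/241 120/229 -15180/55189 120/241 -6 7 S
final -6 6 E

n=0: pose=(-6,7,S); sL=120/241, sR=120/229; mL=-15180/55189, mR=120/241; mL+mR=12300/55189 → advance +1; mR−mL=42660/55189 → turn +1·90°
n=1: pose=(-6,6,E); sL=15/34, sR=30/53; mL=-1245/3604, mR=15/34; mL+mR=345/3604 → advance +1; mR−mL=2835/3604 → turn +1·90°
n=2: pose=(-5,6,N); sL=24/53, sR=120/281; mL=-2988/14893, mR=24/53; mL+mR=3756/14893 → advance +1; mR−mL=9732/14893 → turn +1·90°
n=3: pose=(-5,7,W); sL=20/39, sR=60/149; mL=-850/5811, mR=20/39; mL+mR=710/1937 → advance +1; mR−mL=3830/5811 → turn +1·90°
n=4: pose=(-6,7,S); sL=120/241, sR=120/229; mL=-15180/55189, mR=120/241; mL+mR=12300/55189 → advance +1; mR−mL=42660/55189 → turn +1·90°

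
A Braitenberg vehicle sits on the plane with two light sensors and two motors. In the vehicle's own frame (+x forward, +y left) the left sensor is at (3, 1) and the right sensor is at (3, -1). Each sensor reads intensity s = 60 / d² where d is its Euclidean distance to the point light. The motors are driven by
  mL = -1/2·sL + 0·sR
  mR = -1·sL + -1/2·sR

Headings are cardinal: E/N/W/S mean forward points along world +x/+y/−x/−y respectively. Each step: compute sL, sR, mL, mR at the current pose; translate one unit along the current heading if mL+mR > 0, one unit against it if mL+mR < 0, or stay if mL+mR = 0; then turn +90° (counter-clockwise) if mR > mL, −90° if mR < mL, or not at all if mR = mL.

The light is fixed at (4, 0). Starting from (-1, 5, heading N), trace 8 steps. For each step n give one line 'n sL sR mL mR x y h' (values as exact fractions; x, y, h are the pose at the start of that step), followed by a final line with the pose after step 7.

0 3/5 3/4 -3/10 -39/40 -1 5 N
1 60/29 60/13 -30/29 -1650/377 -1 4 E
2 30/13 6/5 -15/13 -189/65 -2 4 S
3 60/97 20/39 -30/97 -3310/3783 -2 5 W
4 3/5 3/4 -3/10 -39/40 -1 5 N
5 60/29 60/13 -30/29 -1650/377 -1 4 E
6 30/13 6/5 -15/13 -189/65 -2 4 S
7 60/97 20/39 -30/97 -3310/3783 -2 5 W
final -1 5 N

n=0: pose=(-1,5,N); sL=3/5, sR=3/4; mL=-3/10, mR=-39/40; mL+mR=-51/40 → advance -1; mR−mL=-27/40 → turn -1·90°
n=1: pose=(-1,4,E); sL=60/29, sR=60/13; mL=-30/29, mR=-1650/377; mL+mR=-2040/377 → advance -1; mR−mL=-1260/377 → turn -1·90°
n=2: pose=(-2,4,S); sL=30/13, sR=6/5; mL=-15/13, mR=-189/65; mL+mR=-264/65 → advance -1; mR−mL=-114/65 → turn -1·90°
n=3: pose=(-2,5,W); sL=60/97, sR=20/39; mL=-30/97, mR=-3310/3783; mL+mR=-4480/3783 → advance -1; mR−mL=-2140/3783 → turn -1·90°
n=4: pose=(-1,5,N); sL=3/5, sR=3/4; mL=-3/10, mR=-39/40; mL+mR=-51/40 → advance -1; mR−mL=-27/40 → turn -1·90°
n=5: pose=(-1,4,E); sL=60/29, sR=60/13; mL=-30/29, mR=-1650/377; mL+mR=-2040/377 → advance -1; mR−mL=-1260/377 → turn -1·90°
n=6: pose=(-2,4,S); sL=30/13, sR=6/5; mL=-15/13, mR=-189/65; mL+mR=-264/65 → advance -1; mR−mL=-114/65 → turn -1·90°
n=7: pose=(-2,5,W); sL=60/97, sR=20/39; mL=-30/97, mR=-3310/3783; mL+mR=-4480/3783 → advance -1; mR−mL=-2140/3783 → turn -1·90°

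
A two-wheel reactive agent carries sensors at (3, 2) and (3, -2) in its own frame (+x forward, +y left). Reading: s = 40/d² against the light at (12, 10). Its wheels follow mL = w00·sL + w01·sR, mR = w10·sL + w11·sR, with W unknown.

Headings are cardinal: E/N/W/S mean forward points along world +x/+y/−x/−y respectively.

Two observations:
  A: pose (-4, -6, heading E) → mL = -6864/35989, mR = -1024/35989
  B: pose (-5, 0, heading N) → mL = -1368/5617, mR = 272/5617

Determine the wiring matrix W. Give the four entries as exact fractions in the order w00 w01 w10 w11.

obs A: pose=(-4,-6,E) → sL=8/73, sR=40/493, mL=-6864/35989, mR=-1024/35989
obs B: pose=(-5,0,N) → sL=4/41, sR=20/137, mL=-1368/5617, mR=272/5617
sensor matrix S = [[8/73, 40/493], [4/41, 20/137]]; det S = 1633920/202150213
solve [mL_A; mL_B] = S·[w00; w01] and [mR_A; mR_B] = S·[w10; w11]:
  w00 = -1, w01 = -1, w10 = -1, w11 = 1

-1 -1 -1 1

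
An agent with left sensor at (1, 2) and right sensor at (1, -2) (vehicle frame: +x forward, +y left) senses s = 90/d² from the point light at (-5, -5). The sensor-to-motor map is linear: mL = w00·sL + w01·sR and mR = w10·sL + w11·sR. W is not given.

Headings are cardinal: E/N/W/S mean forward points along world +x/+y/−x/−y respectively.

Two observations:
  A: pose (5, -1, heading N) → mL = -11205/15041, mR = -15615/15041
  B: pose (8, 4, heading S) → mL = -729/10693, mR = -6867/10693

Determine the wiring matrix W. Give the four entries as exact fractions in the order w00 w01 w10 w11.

obs A: pose=(5,-1,N) → sL=90/89, sR=90/169, mL=-11205/15041, mR=-15615/15041
obs B: pose=(8,4,S) → sL=90/289, sR=18/37, mL=-729/10693, mR=-6867/10693
sensor matrix S = [[90/89, 90/169], [90/289, 18/37]]; det S = 52449120/160833413
solve [mL_A; mL_B] = S·[w00; w01] and [mR_A; mR_B] = S·[w10; w11]:
  w00 = -1, w01 = 1/2, w10 = -1/2, w11 = -1

-1 1/2 -1/2 -1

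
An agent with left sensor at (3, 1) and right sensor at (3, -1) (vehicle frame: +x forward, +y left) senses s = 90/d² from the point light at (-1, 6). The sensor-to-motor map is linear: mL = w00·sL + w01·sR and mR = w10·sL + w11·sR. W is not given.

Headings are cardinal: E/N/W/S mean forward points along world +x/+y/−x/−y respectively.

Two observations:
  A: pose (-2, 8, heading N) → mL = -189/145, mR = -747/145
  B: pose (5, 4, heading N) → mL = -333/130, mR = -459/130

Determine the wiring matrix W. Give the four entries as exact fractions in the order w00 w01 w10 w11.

obs A: pose=(-2,8,N) → sL=90/29, sR=18/5, mL=-189/145, mR=-747/145
obs B: pose=(5,4,N) → sL=45/13, sR=9/5, mL=-333/130, mR=-459/130
sensor matrix S = [[90/29, 18/5], [45/13, 9/5]]; det S = -2592/377
solve [mL_A; mL_B] = S·[w00; w01] and [mR_A; mR_B] = S·[w10; w11]:
  w00 = -1, w01 = 1/2, w10 = -1/2, w11 = -1

-1 1/2 -1/2 -1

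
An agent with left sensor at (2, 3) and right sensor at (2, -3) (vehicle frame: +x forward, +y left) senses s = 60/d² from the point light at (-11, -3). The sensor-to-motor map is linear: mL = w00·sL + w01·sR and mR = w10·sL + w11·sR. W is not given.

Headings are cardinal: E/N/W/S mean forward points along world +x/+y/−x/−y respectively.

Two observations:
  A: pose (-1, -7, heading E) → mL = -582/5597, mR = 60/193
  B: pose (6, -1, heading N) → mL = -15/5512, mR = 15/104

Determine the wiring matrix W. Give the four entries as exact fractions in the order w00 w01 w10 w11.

obs A: pose=(-1,-7,E) → sL=12/29, sR=60/193, mL=-582/5597, mR=60/193
obs B: pose=(6,-1,N) → sL=15/53, sR=15/104, mL=-15/5512, mR=15/104
sensor matrix S = [[12/29, 60/193], [15/53, 15/104]]; det S = -218295/7712666
solve [mL_A; mL_B] = S·[w00; w01] and [mR_A; mR_B] = S·[w10; w11]:
  w00 = 1/2, w01 = -1, w10 = 0, w11 = 1

1/2 -1 0 1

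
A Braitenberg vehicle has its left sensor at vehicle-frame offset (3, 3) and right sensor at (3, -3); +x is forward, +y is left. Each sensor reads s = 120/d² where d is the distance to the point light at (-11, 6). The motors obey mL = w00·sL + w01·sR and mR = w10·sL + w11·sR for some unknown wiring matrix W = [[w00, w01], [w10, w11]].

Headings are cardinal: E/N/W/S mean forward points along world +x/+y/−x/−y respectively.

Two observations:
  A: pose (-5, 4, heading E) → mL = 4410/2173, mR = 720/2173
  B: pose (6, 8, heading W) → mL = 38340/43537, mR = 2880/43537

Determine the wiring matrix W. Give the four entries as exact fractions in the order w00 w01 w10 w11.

1 1/2 1 -1

obs A: pose=(-5,4,E) → sL=60/41, sR=60/53, mL=4410/2173, mR=720/2173
obs B: pose=(6,8,W) → sL=120/197, sR=120/221, mL=38340/43537, mR=2880/43537
sensor matrix S = [[60/41, 60/53], [120/197, 120/221]]; det S = 9936000/94605901
solve [mL_A; mL_B] = S·[w00; w01] and [mR_A; mR_B] = S·[w10; w11]:
  w00 = 1, w01 = 1/2, w10 = 1, w11 = -1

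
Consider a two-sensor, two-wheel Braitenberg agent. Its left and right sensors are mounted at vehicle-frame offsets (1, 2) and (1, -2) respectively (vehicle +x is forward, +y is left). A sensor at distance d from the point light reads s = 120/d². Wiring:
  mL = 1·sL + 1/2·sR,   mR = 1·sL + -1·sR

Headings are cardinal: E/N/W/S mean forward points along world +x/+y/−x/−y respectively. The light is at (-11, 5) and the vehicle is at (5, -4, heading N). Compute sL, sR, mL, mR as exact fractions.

left sensor world pos  = (3, -3); dL² = 260
right sensor world pos = (7, -3); dR² = 388
sL = 120/260 = 6/13
sR = 120/388 = 30/97
mL = 1·sL + 1/2·sR = 777/1261
mR = 1·sL + -1·sR = 192/1261

6/13 30/97 777/1261 192/1261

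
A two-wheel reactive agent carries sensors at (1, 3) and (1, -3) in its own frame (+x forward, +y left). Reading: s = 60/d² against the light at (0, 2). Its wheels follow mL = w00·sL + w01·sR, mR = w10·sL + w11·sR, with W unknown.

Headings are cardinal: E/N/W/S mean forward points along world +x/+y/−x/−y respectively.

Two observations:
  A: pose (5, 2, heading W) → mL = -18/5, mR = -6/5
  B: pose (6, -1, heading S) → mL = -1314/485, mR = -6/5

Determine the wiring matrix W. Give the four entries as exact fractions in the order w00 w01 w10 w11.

obs A: pose=(5,2,W) → sL=12/5, sR=12/5, mL=-18/5, mR=-6/5
obs B: pose=(6,-1,S) → sL=60/97, sR=12/5, mL=-1314/485, mR=-6/5
sensor matrix S = [[12/5, 12/5], [60/97, 12/5]]; det S = 10368/2425
solve [mL_A; mL_B] = S·[w00; w01] and [mR_A; mR_B] = S·[w10; w11]:
  w00 = -1/2, w01 = -1, w10 = 0, w11 = -1/2

-1/2 -1 0 -1/2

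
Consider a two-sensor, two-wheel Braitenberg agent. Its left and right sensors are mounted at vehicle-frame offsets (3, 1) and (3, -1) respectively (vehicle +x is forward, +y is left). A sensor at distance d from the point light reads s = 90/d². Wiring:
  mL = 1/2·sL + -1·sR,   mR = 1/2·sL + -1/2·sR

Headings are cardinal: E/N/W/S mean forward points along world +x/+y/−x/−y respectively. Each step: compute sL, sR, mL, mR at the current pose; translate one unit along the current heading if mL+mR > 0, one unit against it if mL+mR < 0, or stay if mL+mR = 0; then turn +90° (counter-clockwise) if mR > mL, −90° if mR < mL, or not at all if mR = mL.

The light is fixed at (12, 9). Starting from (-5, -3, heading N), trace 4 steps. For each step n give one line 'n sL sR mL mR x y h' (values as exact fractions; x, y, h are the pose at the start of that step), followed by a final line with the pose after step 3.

n=0: pose=(-5,-3,N); sL=2/9, sR=90/337; mL=-473/3033, mR=-68/3033; mL+mR=-541/3033 → advance -1; mR−mL=45/337 → turn +1·90°
n=1: pose=(-5,-4,W); sL=45/298, sR=45/272; mL=-3645/40528, mR=-585/81056; mL+mR=-7875/81056 → advance -1; mR−mL=45/544 → turn +1·90°
n=2: pose=(-4,-4,S); sL=90/481, sR=18/109; mL=-3753/52429, mR=576/52429; mL+mR=-3177/52429 → advance -1; mR−mL=9/109 → turn +1·90°
n=3: pose=(-4,-3,E); sL=9/29, sR=45/169; mL=-1089/9802, mR=108/4901; mL+mR=-873/9802 → advance -1; mR−mL=45/338 → turn +1·90°

0 2/9 90/337 -473/3033 -68/3033 -5 -3 N
1 45/298 45/272 -3645/40528 -585/81056 -5 -4 W
2 90/481 18/109 -3753/52429 576/52429 -4 -4 S
3 9/29 45/169 -1089/9802 108/4901 -4 -3 E
final -5 -3 N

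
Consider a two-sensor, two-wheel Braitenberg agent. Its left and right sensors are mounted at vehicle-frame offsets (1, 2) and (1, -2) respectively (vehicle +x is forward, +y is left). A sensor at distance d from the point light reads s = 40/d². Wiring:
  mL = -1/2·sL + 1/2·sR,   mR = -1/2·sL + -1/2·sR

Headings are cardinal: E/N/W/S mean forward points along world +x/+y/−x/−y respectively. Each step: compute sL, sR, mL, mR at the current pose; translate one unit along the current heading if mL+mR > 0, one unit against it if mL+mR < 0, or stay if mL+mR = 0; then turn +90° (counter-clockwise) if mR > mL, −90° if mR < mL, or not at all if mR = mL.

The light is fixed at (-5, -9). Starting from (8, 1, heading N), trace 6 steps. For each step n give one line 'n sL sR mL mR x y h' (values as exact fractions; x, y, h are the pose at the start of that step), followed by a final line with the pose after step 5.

0 20/121 20/173 -520/20933 -2940/20933 8 1 N
1 40/317 8/49 288/15533 -2248/15533 8 0 E
2 2/13 10/41 24/533 -106/533 7 0 S
3 8/37 8/53 -64/1961 -360/1961 7 1 W
4 20/121 20/173 -520/20933 -2940/20933 8 1 N
5 40/317 8/49 288/15533 -2248/15533 8 0 E
final 7 0 S

n=0: pose=(8,1,N); sL=20/121, sR=20/173; mL=-520/20933, mR=-2940/20933; mL+mR=-20/121 → advance -1; mR−mL=-20/173 → turn -1·90°
n=1: pose=(8,0,E); sL=40/317, sR=8/49; mL=288/15533, mR=-2248/15533; mL+mR=-40/317 → advance -1; mR−mL=-8/49 → turn -1·90°
n=2: pose=(7,0,S); sL=2/13, sR=10/41; mL=24/533, mR=-106/533; mL+mR=-2/13 → advance -1; mR−mL=-10/41 → turn -1·90°
n=3: pose=(7,1,W); sL=8/37, sR=8/53; mL=-64/1961, mR=-360/1961; mL+mR=-8/37 → advance -1; mR−mL=-8/53 → turn -1·90°
n=4: pose=(8,1,N); sL=20/121, sR=20/173; mL=-520/20933, mR=-2940/20933; mL+mR=-20/121 → advance -1; mR−mL=-20/173 → turn -1·90°
n=5: pose=(8,0,E); sL=40/317, sR=8/49; mL=288/15533, mR=-2248/15533; mL+mR=-40/317 → advance -1; mR−mL=-8/49 → turn -1·90°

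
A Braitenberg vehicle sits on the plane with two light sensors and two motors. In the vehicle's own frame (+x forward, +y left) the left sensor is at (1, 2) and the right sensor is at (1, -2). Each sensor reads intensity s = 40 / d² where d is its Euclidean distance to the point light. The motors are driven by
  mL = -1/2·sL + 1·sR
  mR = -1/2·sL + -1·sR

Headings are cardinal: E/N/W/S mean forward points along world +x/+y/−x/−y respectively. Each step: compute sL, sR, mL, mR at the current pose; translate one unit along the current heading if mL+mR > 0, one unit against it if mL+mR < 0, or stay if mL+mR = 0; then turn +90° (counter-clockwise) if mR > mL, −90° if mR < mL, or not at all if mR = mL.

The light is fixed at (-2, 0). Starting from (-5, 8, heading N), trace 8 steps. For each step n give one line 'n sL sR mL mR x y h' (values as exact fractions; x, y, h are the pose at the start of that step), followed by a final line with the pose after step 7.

0 20/53 20/41 650/2173 -1470/2173 -5 8 N
1 8/17 40/29 564/493 -796/493 -5 7 E
2 1 5/9 1/18 -19/18 -6 7 S
3 40/61 8/25 -12/1525 -988/1525 -6 8 W
4 20/53 20/41 650/2173 -1470/2173 -5 8 N
5 8/17 40/29 564/493 -796/493 -5 7 E
6 1 5/9 1/18 -19/18 -6 7 S
7 40/61 8/25 -12/1525 -988/1525 -6 8 W
final -5 8 N

n=0: pose=(-5,8,N); sL=20/53, sR=20/41; mL=650/2173, mR=-1470/2173; mL+mR=-20/53 → advance -1; mR−mL=-40/41 → turn -1·90°
n=1: pose=(-5,7,E); sL=8/17, sR=40/29; mL=564/493, mR=-796/493; mL+mR=-8/17 → advance -1; mR−mL=-80/29 → turn -1·90°
n=2: pose=(-6,7,S); sL=1, sR=5/9; mL=1/18, mR=-19/18; mL+mR=-1 → advance -1; mR−mL=-10/9 → turn -1·90°
n=3: pose=(-6,8,W); sL=40/61, sR=8/25; mL=-12/1525, mR=-988/1525; mL+mR=-40/61 → advance -1; mR−mL=-16/25 → turn -1·90°
n=4: pose=(-5,8,N); sL=20/53, sR=20/41; mL=650/2173, mR=-1470/2173; mL+mR=-20/53 → advance -1; mR−mL=-40/41 → turn -1·90°
n=5: pose=(-5,7,E); sL=8/17, sR=40/29; mL=564/493, mR=-796/493; mL+mR=-8/17 → advance -1; mR−mL=-80/29 → turn -1·90°
n=6: pose=(-6,7,S); sL=1, sR=5/9; mL=1/18, mR=-19/18; mL+mR=-1 → advance -1; mR−mL=-10/9 → turn -1·90°
n=7: pose=(-6,8,W); sL=40/61, sR=8/25; mL=-12/1525, mR=-988/1525; mL+mR=-40/61 → advance -1; mR−mL=-16/25 → turn -1·90°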